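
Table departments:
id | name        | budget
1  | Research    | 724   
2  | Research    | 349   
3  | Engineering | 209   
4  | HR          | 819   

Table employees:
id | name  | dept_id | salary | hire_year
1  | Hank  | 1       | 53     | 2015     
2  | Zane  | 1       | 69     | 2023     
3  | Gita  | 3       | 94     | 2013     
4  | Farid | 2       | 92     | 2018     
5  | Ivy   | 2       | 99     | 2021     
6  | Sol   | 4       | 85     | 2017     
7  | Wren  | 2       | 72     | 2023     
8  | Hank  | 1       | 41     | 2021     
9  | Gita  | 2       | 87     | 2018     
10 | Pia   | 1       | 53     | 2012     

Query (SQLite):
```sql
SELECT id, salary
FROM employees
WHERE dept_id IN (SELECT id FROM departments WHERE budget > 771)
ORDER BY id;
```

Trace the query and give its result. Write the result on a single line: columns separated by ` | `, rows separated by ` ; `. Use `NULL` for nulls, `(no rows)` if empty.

Inner query: departments.id where budget > 771.
Outer: keep employees rows whose dept_id is in that set.
Inner query → {4}

6 | 85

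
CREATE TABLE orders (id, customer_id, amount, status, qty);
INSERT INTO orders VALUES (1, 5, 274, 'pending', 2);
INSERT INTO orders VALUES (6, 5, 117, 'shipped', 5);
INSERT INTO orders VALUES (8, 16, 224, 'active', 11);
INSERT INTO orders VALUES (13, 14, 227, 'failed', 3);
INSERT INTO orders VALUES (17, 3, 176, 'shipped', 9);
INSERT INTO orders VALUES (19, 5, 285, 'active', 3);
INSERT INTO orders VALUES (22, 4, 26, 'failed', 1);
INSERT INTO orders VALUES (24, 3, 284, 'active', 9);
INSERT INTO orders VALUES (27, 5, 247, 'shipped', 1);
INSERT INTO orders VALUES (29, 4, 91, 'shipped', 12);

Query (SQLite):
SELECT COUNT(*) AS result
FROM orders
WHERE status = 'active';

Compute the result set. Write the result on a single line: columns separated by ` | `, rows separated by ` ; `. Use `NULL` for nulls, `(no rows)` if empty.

Rows where status='active' → amount values: [224, 285, 284].
COUNT(*) counts rows → 3.

3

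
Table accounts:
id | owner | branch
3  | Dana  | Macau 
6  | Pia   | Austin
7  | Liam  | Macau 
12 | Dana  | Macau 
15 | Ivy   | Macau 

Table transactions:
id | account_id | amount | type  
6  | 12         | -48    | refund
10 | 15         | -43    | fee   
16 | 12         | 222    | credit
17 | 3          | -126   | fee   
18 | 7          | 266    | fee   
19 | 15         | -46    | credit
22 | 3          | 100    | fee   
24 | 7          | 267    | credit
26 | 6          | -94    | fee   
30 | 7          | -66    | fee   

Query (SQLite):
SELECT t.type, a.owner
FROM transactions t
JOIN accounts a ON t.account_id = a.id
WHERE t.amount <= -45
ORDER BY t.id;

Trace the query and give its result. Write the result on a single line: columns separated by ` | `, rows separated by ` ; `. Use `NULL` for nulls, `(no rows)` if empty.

Each transactions row matches the accounts row where account_id = accounts.id.
Then keep rows with t.amount <= -45.

refund | Dana ; fee | Dana ; credit | Ivy ; fee | Pia ; fee | Liam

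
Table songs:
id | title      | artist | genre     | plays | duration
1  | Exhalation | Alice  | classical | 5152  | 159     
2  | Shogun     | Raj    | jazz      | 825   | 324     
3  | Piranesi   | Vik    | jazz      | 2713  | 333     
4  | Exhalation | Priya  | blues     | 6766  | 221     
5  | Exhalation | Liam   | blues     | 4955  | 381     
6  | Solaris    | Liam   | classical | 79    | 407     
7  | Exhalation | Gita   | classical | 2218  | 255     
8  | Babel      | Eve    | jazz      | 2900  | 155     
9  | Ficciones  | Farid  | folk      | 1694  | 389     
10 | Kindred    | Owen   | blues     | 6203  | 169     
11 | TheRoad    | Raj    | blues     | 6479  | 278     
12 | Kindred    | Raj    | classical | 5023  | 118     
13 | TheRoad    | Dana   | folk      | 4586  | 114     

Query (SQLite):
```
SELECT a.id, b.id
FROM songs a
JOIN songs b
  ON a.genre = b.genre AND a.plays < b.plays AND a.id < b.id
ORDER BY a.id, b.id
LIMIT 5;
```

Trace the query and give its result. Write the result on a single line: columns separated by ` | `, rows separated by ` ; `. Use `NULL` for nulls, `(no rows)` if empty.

2 | 3 ; 2 | 8 ; 3 | 8 ; 5 | 10 ; 5 | 11

Pairs (a,b) with same genre, a.plays < b.plays, a.id < b.id.
genre groups: blues:{4,5,10,11} classical:{1,6,7,12} folk:{9,13} jazz:{2,3,8}
Ordered by (a.id, b.id); first 5.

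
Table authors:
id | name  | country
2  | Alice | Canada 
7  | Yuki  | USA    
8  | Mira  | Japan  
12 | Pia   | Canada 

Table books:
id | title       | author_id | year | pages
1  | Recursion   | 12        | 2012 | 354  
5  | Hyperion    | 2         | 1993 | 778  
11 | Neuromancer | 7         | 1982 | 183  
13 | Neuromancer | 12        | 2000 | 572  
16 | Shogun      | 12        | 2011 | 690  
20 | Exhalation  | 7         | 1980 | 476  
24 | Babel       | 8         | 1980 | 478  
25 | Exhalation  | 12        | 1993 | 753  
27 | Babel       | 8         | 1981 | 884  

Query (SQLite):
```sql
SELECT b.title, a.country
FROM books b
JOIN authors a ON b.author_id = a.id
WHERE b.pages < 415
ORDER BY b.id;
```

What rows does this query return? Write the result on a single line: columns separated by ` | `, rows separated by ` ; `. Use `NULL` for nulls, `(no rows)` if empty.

Recursion | Canada ; Neuromancer | USA

Each books row matches the authors row where author_id = authors.id.
Then keep rows with b.pages < 415.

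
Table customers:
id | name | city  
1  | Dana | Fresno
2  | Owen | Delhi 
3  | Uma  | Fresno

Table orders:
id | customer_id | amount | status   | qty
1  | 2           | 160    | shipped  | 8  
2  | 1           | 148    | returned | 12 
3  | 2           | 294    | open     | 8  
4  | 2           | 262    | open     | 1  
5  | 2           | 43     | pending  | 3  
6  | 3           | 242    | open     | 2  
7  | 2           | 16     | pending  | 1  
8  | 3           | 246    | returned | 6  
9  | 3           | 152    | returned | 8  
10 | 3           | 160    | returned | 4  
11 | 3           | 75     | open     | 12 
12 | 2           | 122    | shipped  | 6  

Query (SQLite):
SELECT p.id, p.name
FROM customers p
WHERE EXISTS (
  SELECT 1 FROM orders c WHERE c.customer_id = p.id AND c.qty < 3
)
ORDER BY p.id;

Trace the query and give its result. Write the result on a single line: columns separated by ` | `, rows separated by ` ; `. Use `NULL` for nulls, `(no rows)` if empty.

For each customers row, check whether any orders with matching customer_id has qty < 3.
Keep rows where that is true.

2 | Owen ; 3 | Uma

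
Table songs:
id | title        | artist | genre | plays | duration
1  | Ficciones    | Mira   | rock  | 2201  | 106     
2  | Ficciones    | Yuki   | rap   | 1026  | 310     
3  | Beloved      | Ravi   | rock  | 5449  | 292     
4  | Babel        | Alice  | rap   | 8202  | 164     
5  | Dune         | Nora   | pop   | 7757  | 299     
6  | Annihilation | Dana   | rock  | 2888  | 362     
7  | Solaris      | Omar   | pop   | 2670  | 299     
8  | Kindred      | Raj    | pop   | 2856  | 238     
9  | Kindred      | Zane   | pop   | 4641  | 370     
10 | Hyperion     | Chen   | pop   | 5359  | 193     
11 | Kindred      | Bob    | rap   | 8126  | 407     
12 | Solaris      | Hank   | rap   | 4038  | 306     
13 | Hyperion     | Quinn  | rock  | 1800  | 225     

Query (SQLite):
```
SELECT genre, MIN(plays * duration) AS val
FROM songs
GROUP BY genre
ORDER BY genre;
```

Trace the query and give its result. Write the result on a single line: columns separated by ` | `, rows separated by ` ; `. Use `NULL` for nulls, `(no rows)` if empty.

For each row compute plays * duration.
Group by genre; take MIN of the expression per group.
  pop: ids {5, 7, 8, 9, 10} → MIN(plays * duration)=679728
  rap: ids {2, 4, 11, 12} → MIN(plays * duration)=318060
  rock: ids {1, 3, 6, 13} → MIN(plays * duration)=233306

pop | 679728 ; rap | 318060 ; rock | 233306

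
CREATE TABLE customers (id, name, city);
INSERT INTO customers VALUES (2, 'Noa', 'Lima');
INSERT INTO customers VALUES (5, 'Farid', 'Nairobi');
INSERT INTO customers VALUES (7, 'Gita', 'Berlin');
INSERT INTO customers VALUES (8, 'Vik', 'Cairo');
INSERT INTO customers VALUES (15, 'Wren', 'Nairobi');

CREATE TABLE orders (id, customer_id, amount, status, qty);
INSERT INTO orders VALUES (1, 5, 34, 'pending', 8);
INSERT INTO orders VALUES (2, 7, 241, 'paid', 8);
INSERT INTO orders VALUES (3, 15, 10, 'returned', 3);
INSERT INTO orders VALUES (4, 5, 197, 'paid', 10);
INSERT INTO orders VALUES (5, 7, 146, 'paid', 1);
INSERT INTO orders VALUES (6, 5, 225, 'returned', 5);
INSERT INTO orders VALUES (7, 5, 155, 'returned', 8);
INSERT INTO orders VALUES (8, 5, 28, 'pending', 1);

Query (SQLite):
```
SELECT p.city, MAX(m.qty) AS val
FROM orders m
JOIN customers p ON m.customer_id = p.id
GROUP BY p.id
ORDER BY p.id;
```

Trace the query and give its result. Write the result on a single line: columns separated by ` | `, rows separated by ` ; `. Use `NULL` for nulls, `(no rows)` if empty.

Join each orders row to its customers via customer_id.
Group joined rows by customers.id; compute MAX(m.qty) per group.
  5: ids {1, 4, 6, 7, 8} → MAX(m.qty)=10
  7: ids {2, 5} → MAX(m.qty)=8
  15: ids {3} → MAX(m.qty)=3

Nairobi | 10 ; Berlin | 8 ; Nairobi | 3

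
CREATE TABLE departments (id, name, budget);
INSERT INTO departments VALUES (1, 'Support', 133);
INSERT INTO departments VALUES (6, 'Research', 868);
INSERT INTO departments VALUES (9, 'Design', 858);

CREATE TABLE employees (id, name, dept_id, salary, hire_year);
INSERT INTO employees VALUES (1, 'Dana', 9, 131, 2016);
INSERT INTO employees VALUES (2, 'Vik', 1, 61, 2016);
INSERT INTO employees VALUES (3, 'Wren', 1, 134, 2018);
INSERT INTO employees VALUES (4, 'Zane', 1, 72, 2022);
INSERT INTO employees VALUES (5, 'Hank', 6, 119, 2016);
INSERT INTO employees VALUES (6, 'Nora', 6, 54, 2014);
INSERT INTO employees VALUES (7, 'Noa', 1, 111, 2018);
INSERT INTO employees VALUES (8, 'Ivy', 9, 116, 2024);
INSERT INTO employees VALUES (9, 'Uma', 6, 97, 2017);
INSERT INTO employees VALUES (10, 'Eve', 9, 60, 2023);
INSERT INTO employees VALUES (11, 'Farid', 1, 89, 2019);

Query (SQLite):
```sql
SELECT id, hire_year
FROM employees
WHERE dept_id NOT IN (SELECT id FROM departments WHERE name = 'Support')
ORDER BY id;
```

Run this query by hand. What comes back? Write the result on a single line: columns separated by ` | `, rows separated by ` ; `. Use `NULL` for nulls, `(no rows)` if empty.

Inner query: departments.id where name = 'Support'.
Outer: keep employees rows whose dept_id is not in that set.
Inner query → {1}

1 | 2016 ; 5 | 2016 ; 6 | 2014 ; 8 | 2024 ; 9 | 2017 ; 10 | 2023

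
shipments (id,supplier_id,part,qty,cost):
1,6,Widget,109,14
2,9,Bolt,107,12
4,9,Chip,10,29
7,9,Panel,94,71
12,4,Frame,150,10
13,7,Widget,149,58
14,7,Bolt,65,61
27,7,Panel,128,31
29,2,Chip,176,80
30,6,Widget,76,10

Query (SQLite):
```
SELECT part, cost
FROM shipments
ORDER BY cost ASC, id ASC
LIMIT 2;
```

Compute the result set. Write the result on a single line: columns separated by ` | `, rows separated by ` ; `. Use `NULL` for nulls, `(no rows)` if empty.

Sort by cost asc, tiebreak id asc: (10, id=12), (10, id=30), (12, id=2), (14, id=1), (29, id=4) …. Take first 2.

Frame | 10 ; Widget | 10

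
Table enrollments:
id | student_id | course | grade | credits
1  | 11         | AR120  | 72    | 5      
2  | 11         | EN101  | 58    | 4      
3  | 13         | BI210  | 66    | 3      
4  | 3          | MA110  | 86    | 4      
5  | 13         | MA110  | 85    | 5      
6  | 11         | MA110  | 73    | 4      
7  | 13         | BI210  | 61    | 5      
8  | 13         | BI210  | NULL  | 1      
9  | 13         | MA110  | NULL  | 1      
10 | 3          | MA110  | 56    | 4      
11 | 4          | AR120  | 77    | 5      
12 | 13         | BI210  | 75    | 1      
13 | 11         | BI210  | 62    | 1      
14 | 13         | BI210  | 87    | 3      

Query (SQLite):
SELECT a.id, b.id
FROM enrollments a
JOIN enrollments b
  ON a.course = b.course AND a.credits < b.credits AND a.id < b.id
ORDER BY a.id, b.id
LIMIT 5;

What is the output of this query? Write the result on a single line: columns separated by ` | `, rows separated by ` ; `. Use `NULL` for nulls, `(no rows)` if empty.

3 | 7 ; 4 | 5 ; 8 | 14 ; 9 | 10 ; 12 | 14

Pairs (a,b) with same course, a.credits < b.credits, a.id < b.id.
course groups: AR120:{1,11} BI210:{3,7,8,12,13,14} EN101:{2} MA110:{4,5,6,9,10}
Ordered by (a.id, b.id); first 5.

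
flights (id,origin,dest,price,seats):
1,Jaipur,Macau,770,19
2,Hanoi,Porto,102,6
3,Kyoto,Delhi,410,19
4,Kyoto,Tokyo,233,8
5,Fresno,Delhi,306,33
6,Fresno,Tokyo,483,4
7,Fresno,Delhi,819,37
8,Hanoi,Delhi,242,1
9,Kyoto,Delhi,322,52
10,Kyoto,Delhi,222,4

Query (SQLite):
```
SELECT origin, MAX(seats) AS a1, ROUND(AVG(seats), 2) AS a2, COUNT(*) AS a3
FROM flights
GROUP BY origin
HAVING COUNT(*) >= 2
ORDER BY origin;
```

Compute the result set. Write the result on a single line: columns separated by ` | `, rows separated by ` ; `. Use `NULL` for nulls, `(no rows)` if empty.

Group flights by origin.
Per group compute: MAX(seats), ROUND(AVG(seats), 2), COUNT(*).
HAVING: drop groups with fewer than 2 rows.
  Fresno: ids {5, 6, 7} → MAX(seats)=37, ROUND(AVG(seats), 2)=24.67, COUNT(*)=3
  Hanoi: ids {2, 8} → MAX(seats)=6, ROUND(AVG(seats), 2)=3.5, COUNT(*)=2
  Jaipur: ids {1} → MAX(seats)=19, ROUND(AVG(seats), 2)=19, COUNT(*)=1
  Kyoto: ids {3, 4, 9, 10} → MAX(seats)=52, ROUND(AVG(seats), 2)=20.75, COUNT(*)=4

Fresno | 37 | 24.67 | 3 ; Hanoi | 6 | 3.5 | 2 ; Kyoto | 52 | 20.75 | 4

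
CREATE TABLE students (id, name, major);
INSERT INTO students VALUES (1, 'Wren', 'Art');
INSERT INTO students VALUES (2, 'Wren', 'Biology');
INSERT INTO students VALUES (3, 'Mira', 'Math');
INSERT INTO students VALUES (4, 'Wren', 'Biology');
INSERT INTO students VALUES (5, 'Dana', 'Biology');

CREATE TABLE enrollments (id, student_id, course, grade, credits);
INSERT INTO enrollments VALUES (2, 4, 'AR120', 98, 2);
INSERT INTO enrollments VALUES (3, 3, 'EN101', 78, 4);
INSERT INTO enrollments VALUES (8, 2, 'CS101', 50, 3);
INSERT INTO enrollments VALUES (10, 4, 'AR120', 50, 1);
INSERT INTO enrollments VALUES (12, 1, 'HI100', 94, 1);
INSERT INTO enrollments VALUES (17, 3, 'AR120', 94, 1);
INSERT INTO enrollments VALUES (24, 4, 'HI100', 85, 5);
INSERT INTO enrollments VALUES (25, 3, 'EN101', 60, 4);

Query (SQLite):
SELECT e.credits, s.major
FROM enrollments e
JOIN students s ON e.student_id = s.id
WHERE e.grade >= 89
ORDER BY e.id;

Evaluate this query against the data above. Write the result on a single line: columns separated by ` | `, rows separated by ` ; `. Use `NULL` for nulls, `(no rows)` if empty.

Each enrollments row matches the students row where student_id = students.id.
Then keep rows with e.grade >= 89.

2 | Biology ; 1 | Art ; 1 | Math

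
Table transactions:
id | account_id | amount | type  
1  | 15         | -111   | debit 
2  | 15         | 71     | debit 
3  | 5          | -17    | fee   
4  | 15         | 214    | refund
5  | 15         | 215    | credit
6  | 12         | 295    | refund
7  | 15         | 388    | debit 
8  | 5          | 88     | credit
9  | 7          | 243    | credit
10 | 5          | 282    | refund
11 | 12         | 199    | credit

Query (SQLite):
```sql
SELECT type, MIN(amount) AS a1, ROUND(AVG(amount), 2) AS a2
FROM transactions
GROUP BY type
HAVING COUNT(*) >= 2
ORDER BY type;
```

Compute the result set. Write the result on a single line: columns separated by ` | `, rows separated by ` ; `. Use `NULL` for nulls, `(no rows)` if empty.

Group transactions by type.
Per group compute: MIN(amount), ROUND(AVG(amount), 2).
HAVING: drop groups with fewer than 2 rows.
  credit: ids {5, 8, 9, 11} → MIN(amount)=88, ROUND(AVG(amount), 2)=186.25
  debit: ids {1, 2, 7} → MIN(amount)=-111, ROUND(AVG(amount), 2)=116
  fee: ids {3} → MIN(amount)=-17, ROUND(AVG(amount), 2)=-17
  refund: ids {4, 6, 10} → MIN(amount)=214, ROUND(AVG(amount), 2)=263.67

credit | 88 | 186.25 ; debit | -111 | 116 ; refund | 214 | 263.67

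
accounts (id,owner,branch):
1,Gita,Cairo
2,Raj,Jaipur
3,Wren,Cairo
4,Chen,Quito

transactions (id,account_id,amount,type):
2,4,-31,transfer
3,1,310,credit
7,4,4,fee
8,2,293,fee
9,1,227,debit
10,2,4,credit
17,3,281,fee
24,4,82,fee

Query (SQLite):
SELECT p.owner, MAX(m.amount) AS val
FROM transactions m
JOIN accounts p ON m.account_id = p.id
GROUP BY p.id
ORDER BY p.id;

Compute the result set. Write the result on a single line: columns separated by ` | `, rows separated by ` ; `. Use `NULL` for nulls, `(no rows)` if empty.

Join each transactions row to its accounts via account_id.
Group joined rows by accounts.id; compute MAX(m.amount) per group.
  1: ids {3, 9} → MAX(m.amount)=310
  2: ids {8, 10} → MAX(m.amount)=293
  3: ids {17} → MAX(m.amount)=281
  4: ids {2, 7, 24} → MAX(m.amount)=82

Gita | 310 ; Raj | 293 ; Wren | 281 ; Chen | 82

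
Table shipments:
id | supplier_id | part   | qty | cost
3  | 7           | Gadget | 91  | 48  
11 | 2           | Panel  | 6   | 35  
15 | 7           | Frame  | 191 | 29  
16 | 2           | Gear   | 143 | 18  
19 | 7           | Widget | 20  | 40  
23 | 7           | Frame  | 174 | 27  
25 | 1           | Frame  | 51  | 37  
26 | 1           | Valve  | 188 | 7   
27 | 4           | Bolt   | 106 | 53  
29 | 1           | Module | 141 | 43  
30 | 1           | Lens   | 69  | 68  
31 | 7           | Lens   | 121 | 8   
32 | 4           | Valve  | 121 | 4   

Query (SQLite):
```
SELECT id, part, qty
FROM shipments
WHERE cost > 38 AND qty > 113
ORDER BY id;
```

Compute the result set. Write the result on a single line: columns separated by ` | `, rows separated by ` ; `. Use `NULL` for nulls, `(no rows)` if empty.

29 | Module | 141

cost > 38: ids {3, 19, 27, 29, 30}
qty > 113: ids {15, 16, 23, 26, 29, 31, 32}
Combine with AND.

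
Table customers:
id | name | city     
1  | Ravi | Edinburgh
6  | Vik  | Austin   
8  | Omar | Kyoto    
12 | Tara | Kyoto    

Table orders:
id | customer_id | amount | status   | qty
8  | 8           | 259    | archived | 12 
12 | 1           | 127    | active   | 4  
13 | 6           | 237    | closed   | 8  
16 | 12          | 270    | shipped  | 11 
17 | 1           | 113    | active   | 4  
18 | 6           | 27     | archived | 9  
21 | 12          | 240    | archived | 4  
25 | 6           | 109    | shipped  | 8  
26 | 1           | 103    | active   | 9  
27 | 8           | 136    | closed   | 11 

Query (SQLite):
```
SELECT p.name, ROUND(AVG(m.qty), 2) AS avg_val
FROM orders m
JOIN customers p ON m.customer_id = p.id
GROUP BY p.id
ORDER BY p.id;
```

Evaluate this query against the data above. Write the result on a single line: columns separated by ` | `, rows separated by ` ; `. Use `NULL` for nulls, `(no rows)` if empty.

Join each orders row to its customers via customer_id.
Group joined rows by customers.id; compute ROUND(AVG(m.qty), 2) per group.
  1: ids {12, 17, 26} → ROUND(AVG(m.qty), 2)=5.67
  6: ids {13, 18, 25} → ROUND(AVG(m.qty), 2)=8.33
  8: ids {8, 27} → ROUND(AVG(m.qty), 2)=11.5
  12: ids {16, 21} → ROUND(AVG(m.qty), 2)=7.5

Ravi | 5.67 ; Vik | 8.33 ; Omar | 11.5 ; Tara | 7.5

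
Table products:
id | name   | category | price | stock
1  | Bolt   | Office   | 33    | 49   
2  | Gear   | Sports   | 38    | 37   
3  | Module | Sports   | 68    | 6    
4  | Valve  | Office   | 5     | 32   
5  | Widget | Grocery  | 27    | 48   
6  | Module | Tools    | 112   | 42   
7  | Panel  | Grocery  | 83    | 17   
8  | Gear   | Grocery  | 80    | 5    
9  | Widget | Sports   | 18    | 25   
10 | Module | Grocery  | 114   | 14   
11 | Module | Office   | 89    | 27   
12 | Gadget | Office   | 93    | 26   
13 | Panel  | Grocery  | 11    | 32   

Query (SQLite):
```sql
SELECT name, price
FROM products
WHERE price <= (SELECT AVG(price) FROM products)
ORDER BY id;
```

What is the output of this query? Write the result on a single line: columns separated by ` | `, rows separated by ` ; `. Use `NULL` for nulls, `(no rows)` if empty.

Scalar subquery: AVG(price) over all products rows = 59.307692 (≈; comparison uses full precision).
Keep rows where price <= that value.

Bolt | 33 ; Gear | 38 ; Valve | 5 ; Widget | 27 ; Widget | 18 ; Panel | 11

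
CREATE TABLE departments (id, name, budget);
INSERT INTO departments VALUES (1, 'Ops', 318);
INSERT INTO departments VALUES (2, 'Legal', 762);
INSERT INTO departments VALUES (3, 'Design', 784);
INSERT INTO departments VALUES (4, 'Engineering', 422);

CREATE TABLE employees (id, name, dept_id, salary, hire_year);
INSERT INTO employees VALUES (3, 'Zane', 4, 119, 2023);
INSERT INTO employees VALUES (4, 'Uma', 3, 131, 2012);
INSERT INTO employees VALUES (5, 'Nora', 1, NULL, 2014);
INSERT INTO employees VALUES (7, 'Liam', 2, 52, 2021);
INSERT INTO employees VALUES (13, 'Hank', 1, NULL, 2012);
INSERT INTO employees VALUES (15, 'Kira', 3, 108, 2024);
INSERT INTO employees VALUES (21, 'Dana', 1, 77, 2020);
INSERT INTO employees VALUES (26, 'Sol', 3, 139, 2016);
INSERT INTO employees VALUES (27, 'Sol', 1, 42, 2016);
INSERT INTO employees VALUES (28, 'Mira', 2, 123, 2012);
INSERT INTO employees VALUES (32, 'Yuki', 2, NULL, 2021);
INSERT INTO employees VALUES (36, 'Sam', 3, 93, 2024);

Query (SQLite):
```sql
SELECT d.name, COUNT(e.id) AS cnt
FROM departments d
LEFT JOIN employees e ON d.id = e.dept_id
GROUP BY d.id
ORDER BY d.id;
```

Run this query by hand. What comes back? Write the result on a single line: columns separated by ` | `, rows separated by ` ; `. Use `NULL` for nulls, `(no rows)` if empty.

Ops | 4 ; Legal | 3 ; Design | 4 ; Engineering | 1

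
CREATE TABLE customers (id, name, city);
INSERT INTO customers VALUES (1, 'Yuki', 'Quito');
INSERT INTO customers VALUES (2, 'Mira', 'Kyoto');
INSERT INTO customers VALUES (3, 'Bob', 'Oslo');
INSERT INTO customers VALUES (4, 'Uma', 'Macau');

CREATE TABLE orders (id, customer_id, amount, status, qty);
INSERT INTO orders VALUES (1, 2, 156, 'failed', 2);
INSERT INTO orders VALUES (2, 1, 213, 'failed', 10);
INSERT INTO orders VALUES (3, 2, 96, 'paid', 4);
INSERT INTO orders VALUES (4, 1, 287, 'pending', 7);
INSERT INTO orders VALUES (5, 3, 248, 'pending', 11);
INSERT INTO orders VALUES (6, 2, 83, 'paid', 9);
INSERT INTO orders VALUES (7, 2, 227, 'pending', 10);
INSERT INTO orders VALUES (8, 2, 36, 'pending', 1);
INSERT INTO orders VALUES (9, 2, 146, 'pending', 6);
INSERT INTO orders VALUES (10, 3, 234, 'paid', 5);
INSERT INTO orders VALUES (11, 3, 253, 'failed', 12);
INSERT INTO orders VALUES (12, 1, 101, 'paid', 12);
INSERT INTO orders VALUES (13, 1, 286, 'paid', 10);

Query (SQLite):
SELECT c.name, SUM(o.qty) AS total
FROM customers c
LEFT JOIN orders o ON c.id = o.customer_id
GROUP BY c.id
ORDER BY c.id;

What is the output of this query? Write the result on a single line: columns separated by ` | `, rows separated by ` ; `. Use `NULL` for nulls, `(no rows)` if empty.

Yuki | 39 ; Mira | 32 ; Bob | 28 ; Uma | NULL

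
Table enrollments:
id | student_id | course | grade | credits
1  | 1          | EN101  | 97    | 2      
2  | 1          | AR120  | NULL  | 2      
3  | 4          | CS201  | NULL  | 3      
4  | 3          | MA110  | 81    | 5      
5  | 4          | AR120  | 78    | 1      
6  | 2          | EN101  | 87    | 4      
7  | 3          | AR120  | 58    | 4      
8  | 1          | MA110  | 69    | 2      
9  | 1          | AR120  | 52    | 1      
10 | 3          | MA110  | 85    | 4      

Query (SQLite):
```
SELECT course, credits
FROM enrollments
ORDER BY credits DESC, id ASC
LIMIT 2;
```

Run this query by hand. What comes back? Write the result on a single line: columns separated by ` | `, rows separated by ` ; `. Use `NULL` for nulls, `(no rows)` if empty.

MA110 | 5 ; EN101 | 4

Sort by credits desc, tiebreak id asc: (5, id=4), (4, id=6), (4, id=7), (4, id=10), (3, id=3) …. Take first 2.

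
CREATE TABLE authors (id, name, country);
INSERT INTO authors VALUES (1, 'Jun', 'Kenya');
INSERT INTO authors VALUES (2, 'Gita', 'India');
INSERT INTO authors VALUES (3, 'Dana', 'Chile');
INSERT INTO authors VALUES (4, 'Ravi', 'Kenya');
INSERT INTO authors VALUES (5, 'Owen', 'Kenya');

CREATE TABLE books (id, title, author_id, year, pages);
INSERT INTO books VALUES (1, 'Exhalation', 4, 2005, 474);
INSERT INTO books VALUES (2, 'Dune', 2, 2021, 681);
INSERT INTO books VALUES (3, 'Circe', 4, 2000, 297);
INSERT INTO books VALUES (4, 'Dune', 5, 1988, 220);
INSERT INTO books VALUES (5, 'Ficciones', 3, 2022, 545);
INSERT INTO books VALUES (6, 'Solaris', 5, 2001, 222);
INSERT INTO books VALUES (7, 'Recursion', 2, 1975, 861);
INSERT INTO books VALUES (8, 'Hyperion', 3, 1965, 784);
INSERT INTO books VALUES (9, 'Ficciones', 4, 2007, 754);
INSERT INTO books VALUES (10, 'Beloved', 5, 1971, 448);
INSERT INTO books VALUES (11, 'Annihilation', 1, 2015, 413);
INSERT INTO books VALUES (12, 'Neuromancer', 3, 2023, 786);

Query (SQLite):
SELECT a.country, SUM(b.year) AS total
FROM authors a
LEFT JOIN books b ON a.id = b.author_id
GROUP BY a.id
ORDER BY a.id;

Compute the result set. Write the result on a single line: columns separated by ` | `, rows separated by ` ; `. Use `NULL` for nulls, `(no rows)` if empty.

Kenya | 2015 ; India | 3996 ; Chile | 6010 ; Kenya | 6012 ; Kenya | 5960

LEFT JOIN keeps every authors row; unmatched ones get NULL for books columns.
Group by authors.id and compute SUM(b.year). SUM over an all-NULL group is NULL.
  1: ids {11} → SUM(b.year)=2015
  2: ids {2, 7} → SUM(b.year)=3996
  3: ids {5, 8, 12} → SUM(b.year)=6010
  4: ids {1, 3, 9} → SUM(b.year)=6012
  5: ids {4, 6, 10} → SUM(b.year)=5960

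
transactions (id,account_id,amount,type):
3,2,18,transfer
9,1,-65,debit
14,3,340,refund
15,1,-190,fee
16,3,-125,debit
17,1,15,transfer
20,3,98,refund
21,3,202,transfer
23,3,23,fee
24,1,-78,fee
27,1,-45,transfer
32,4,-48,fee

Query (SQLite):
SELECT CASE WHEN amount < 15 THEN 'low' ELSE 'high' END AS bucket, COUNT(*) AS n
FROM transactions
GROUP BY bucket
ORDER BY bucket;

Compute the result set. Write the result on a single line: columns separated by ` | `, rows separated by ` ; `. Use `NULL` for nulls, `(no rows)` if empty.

high | 6 ; low | 6

Bucket rows by amount < 15 → 'low' else 'high'; count each bucket.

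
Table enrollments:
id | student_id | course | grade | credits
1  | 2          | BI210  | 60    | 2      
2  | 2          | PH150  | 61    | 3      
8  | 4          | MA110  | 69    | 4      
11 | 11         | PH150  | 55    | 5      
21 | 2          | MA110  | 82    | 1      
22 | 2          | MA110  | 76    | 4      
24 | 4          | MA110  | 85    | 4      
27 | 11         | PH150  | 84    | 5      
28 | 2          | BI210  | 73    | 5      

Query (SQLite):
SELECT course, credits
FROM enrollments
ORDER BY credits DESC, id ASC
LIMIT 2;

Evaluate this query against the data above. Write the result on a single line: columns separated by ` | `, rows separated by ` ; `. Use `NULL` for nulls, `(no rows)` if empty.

PH150 | 5 ; PH150 | 5

Sort by credits desc, tiebreak id asc: (5, id=11), (5, id=27), (5, id=28), (4, id=8), (4, id=22) …. Take first 2.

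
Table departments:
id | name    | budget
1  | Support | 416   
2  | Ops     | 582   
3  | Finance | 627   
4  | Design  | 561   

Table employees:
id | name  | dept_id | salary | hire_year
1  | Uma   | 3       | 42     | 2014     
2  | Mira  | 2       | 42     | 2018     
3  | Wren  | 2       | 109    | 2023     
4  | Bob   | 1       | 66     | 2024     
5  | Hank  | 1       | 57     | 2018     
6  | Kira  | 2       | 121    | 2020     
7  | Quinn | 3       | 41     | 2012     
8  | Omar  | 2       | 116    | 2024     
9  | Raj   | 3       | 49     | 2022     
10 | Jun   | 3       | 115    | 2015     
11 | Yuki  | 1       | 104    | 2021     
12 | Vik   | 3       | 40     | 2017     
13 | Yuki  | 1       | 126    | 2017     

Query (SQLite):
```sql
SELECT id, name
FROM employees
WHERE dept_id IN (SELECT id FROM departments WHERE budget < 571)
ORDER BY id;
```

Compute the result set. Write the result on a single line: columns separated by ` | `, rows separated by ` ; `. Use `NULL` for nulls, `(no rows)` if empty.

4 | Bob ; 5 | Hank ; 11 | Yuki ; 13 | Yuki

Inner query: departments.id where budget < 571.
Outer: keep employees rows whose dept_id is in that set.
Inner query → {1, 4}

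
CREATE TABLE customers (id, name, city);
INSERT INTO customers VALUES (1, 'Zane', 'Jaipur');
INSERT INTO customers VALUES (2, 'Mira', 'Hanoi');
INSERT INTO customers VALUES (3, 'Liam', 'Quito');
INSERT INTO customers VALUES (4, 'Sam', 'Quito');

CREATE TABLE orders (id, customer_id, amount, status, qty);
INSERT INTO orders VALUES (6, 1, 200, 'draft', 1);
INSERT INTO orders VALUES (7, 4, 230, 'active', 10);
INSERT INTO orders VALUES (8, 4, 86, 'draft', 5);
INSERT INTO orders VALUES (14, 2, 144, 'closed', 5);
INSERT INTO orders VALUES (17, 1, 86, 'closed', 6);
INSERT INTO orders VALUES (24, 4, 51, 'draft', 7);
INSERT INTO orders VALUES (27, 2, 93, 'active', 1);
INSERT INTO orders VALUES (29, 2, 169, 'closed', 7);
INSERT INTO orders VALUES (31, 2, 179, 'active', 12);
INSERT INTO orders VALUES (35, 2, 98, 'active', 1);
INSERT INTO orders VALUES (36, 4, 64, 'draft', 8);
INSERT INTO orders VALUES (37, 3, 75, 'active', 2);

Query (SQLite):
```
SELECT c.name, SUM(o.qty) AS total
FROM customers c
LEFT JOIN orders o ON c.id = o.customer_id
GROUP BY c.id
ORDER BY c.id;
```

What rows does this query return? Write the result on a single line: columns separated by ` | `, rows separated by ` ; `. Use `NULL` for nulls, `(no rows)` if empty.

LEFT JOIN keeps every customers row; unmatched ones get NULL for orders columns.
Group by customers.id and compute SUM(o.qty). SUM over an all-NULL group is NULL.
  1: ids {6, 17} → SUM(o.qty)=7
  2: ids {14, 27, 29, 31, 35} → SUM(o.qty)=26
  3: ids {37} → SUM(o.qty)=2
  4: ids {7, 8, 24, 36} → SUM(o.qty)=30

Zane | 7 ; Mira | 26 ; Liam | 2 ; Sam | 30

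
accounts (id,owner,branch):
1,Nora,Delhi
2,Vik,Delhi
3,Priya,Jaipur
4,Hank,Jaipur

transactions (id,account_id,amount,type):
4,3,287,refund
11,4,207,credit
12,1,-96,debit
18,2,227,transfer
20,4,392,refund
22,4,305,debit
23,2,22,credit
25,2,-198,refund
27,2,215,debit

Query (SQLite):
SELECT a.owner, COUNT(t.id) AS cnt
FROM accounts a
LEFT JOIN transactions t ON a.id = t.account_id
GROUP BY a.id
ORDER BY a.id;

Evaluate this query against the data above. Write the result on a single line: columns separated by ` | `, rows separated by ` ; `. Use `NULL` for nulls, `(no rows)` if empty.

LEFT JOIN keeps every accounts row; unmatched ones get NULL for transactions columns.
Group by accounts.id and compute COUNT(t.id). COUNT(col) of an all-NULL group is 0.
  1: ids {12} → COUNT(t.id)=1
  2: ids {18, 23, 25, 27} → COUNT(t.id)=4
  3: ids {4} → COUNT(t.id)=1
  4: ids {11, 20, 22} → COUNT(t.id)=3

Nora | 1 ; Vik | 4 ; Priya | 1 ; Hank | 3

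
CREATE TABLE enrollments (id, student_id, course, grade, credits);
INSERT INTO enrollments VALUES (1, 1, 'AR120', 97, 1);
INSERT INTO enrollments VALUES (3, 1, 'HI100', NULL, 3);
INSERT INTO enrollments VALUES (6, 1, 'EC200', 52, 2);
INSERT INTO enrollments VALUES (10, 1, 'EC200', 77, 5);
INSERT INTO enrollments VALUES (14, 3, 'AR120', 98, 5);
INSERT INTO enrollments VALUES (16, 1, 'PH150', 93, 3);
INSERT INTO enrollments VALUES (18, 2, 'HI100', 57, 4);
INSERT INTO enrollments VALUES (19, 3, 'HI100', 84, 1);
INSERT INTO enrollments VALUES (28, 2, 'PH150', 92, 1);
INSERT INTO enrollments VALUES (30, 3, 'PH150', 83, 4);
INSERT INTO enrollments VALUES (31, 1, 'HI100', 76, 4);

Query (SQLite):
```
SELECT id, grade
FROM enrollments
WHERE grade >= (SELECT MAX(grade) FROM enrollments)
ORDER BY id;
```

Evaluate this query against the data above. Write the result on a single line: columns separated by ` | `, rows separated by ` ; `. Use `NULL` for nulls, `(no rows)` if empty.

Scalar subquery: MAX(grade) over all enrollments rows = 98.
Keep rows where grade >= that value.

14 | 98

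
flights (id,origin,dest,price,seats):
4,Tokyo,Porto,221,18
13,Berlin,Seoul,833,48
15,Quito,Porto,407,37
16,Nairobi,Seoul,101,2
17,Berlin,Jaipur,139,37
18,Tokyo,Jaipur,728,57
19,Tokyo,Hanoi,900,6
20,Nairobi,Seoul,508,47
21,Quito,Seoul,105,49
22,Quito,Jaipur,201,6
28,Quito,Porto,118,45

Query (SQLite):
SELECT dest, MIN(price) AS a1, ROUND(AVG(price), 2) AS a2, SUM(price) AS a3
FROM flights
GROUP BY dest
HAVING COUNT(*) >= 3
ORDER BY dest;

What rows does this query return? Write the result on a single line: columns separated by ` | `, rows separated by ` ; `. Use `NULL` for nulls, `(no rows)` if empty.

Group flights by dest.
Per group compute: MIN(price), ROUND(AVG(price), 2), SUM(price).
HAVING: drop groups with fewer than 3 rows.
  Hanoi: ids {19} → MIN(price)=900, ROUND(AVG(price), 2)=900, SUM(price)=900
  Jaipur: ids {17, 18, 22} → MIN(price)=139, ROUND(AVG(price), 2)=356, SUM(price)=1068
  Porto: ids {4, 15, 28} → MIN(price)=118, ROUND(AVG(price), 2)=248.67, SUM(price)=746
  Seoul: ids {13, 16, 20, 21} → MIN(price)=101, ROUND(AVG(price), 2)=386.75, SUM(price)=1547

Jaipur | 139 | 356 | 1068 ; Porto | 118 | 248.67 | 746 ; Seoul | 101 | 386.75 | 1547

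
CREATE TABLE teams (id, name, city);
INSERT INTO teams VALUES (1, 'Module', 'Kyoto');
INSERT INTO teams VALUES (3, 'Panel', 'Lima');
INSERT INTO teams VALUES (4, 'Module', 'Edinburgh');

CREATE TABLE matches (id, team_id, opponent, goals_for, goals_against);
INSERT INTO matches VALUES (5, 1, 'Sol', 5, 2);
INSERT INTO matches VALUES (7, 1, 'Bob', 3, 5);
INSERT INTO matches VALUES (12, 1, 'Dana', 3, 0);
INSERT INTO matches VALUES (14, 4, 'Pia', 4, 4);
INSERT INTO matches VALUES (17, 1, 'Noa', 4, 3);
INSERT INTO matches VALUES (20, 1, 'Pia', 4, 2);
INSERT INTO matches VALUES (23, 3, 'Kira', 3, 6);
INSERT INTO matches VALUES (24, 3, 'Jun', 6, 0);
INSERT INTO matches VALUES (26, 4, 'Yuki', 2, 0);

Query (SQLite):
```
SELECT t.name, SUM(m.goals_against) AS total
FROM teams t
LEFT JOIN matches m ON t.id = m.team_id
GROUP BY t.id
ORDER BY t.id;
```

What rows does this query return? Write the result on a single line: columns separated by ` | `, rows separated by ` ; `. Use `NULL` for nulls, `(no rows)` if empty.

LEFT JOIN keeps every teams row; unmatched ones get NULL for matches columns.
Group by teams.id and compute SUM(m.goals_against). SUM over an all-NULL group is NULL.
  1: ids {5, 7, 12, 17, 20} → SUM(m.goals_against)=12
  3: ids {23, 24} → SUM(m.goals_against)=6
  4: ids {14, 26} → SUM(m.goals_against)=4

Module | 12 ; Panel | 6 ; Module | 4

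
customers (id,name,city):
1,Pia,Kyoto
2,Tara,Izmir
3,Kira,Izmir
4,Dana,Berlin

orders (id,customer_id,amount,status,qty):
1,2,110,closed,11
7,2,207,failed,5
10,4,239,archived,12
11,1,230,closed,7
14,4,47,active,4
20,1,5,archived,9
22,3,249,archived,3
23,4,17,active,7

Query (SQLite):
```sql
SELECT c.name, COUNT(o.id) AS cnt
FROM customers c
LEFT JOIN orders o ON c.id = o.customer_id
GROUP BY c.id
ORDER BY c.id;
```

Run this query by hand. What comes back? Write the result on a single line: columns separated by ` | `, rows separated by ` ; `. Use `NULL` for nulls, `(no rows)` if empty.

Pia | 2 ; Tara | 2 ; Kira | 1 ; Dana | 3

LEFT JOIN keeps every customers row; unmatched ones get NULL for orders columns.
Group by customers.id and compute COUNT(o.id). COUNT(col) of an all-NULL group is 0.
  1: ids {11, 20} → COUNT(o.id)=2
  2: ids {1, 7} → COUNT(o.id)=2
  3: ids {22} → COUNT(o.id)=1
  4: ids {10, 14, 23} → COUNT(o.id)=3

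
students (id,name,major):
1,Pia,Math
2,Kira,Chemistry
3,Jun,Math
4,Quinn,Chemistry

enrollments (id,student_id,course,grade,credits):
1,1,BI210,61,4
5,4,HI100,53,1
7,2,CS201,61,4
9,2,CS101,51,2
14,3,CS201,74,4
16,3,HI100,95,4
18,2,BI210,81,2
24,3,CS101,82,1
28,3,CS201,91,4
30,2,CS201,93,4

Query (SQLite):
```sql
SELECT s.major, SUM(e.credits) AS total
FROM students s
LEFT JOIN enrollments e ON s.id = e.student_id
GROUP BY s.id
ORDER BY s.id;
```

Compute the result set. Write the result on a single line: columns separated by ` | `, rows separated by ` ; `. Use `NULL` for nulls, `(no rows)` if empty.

LEFT JOIN keeps every students row; unmatched ones get NULL for enrollments columns.
Group by students.id and compute SUM(e.credits). SUM over an all-NULL group is NULL.
  1: ids {1} → SUM(e.credits)=4
  2: ids {7, 9, 18, 30} → SUM(e.credits)=12
  3: ids {14, 16, 24, 28} → SUM(e.credits)=13
  4: ids {5} → SUM(e.credits)=1

Math | 4 ; Chemistry | 12 ; Math | 13 ; Chemistry | 1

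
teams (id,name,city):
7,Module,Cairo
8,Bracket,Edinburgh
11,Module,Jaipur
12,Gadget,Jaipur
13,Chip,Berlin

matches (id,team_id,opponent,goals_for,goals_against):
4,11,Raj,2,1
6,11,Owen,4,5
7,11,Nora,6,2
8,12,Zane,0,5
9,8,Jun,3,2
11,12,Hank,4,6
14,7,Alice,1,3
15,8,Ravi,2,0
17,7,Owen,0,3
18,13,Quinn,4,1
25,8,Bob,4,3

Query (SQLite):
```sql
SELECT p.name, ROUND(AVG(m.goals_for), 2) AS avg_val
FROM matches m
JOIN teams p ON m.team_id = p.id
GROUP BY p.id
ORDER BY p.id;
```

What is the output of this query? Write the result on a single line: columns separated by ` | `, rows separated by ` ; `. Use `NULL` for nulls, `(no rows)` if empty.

Join each matches row to its teams via team_id.
Group joined rows by teams.id; compute ROUND(AVG(m.goals_for), 2) per group.
  7: ids {14, 17} → ROUND(AVG(m.goals_for), 2)=0.5
  8: ids {9, 15, 25} → ROUND(AVG(m.goals_for), 2)=3
  11: ids {4, 6, 7} → ROUND(AVG(m.goals_for), 2)=4
  12: ids {8, 11} → ROUND(AVG(m.goals_for), 2)=2
  13: ids {18} → ROUND(AVG(m.goals_for), 2)=4

Module | 0.5 ; Bracket | 3 ; Module | 4 ; Gadget | 2 ; Chip | 4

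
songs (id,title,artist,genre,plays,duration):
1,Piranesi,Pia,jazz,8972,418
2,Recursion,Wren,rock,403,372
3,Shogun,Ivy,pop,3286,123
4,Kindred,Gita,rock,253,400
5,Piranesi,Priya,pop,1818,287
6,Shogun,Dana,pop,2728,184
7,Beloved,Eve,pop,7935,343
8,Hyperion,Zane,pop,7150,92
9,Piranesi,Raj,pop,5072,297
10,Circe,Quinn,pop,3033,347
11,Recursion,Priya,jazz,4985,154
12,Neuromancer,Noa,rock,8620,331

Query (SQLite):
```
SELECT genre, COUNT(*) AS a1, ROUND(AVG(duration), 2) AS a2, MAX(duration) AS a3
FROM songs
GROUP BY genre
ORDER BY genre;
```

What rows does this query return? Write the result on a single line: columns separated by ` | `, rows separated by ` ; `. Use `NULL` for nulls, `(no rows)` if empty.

jazz | 2 | 286 | 418 ; pop | 7 | 239 | 347 ; rock | 3 | 367.67 | 400

Group songs by genre.
Per group compute: COUNT(*), ROUND(AVG(duration), 2), MAX(duration).
  jazz: ids {1, 11} → COUNT(*)=2, ROUND(AVG(duration), 2)=286, MAX(duration)=418
  pop: ids {3, 5, 6, 7, 8, 9, 10} → COUNT(*)=7, ROUND(AVG(duration), 2)=239, MAX(duration)=347
  rock: ids {2, 4, 12} → COUNT(*)=3, ROUND(AVG(duration), 2)=367.67, MAX(duration)=400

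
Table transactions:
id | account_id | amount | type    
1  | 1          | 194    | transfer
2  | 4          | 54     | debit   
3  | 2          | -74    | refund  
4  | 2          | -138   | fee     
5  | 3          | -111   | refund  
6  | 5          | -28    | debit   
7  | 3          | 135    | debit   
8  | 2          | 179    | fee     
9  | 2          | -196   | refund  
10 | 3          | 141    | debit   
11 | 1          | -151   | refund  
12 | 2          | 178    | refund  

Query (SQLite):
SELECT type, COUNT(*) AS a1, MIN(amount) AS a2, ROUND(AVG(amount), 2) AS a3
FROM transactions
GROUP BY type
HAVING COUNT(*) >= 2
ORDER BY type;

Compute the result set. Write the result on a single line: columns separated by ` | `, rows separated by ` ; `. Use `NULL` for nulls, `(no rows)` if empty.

debit | 4 | -28 | 75.5 ; fee | 2 | -138 | 20.5 ; refund | 5 | -196 | -70.8

Group transactions by type.
Per group compute: COUNT(*), MIN(amount), ROUND(AVG(amount), 2).
HAVING: drop groups with fewer than 2 rows.
  debit: ids {2, 6, 7, 10} → COUNT(*)=4, MIN(amount)=-28, ROUND(AVG(amount), 2)=75.5
  fee: ids {4, 8} → COUNT(*)=2, MIN(amount)=-138, ROUND(AVG(amount), 2)=20.5
  refund: ids {3, 5, 9, 11, 12} → COUNT(*)=5, MIN(amount)=-196, ROUND(AVG(amount), 2)=-70.8
  transfer: ids {1} → COUNT(*)=1, MIN(amount)=194, ROUND(AVG(amount), 2)=194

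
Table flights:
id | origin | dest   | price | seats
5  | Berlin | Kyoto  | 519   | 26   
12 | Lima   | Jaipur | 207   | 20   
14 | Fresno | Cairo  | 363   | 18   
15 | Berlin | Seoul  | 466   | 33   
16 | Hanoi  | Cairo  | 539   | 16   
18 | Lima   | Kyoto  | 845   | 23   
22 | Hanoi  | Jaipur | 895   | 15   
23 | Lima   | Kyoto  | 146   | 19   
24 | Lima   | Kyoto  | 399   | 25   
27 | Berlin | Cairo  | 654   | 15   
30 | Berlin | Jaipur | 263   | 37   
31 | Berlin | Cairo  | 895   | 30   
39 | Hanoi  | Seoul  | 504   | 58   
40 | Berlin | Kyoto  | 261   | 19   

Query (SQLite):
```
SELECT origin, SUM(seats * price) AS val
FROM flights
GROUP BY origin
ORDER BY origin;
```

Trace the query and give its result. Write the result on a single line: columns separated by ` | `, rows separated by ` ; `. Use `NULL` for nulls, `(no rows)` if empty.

For each row compute seats * price.
Group by origin; take SUM of the expression per group.
  Berlin: ids {5, 15, 27, 30, 31, 40} → SUM(seats * price)=80222
  Fresno: ids {14} → SUM(seats * price)=6534
  Hanoi: ids {16, 22, 39} → SUM(seats * price)=51281
  Lima: ids {12, 18, 23, 24} → SUM(seats * price)=36324

Berlin | 80222 ; Fresno | 6534 ; Hanoi | 51281 ; Lima | 36324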